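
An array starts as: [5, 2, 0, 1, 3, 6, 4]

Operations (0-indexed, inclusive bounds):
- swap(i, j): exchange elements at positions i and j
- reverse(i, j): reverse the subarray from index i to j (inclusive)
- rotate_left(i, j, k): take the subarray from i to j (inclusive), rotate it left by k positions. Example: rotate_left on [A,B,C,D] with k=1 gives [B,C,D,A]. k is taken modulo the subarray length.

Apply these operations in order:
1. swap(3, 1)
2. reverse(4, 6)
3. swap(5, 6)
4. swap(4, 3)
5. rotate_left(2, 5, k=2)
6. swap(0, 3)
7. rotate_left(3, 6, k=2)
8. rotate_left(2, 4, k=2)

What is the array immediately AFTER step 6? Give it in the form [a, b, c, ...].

Answer: [3, 1, 2, 5, 0, 4, 6]

Derivation:
After 1 (swap(3, 1)): [5, 1, 0, 2, 3, 6, 4]
After 2 (reverse(4, 6)): [5, 1, 0, 2, 4, 6, 3]
After 3 (swap(5, 6)): [5, 1, 0, 2, 4, 3, 6]
After 4 (swap(4, 3)): [5, 1, 0, 4, 2, 3, 6]
After 5 (rotate_left(2, 5, k=2)): [5, 1, 2, 3, 0, 4, 6]
After 6 (swap(0, 3)): [3, 1, 2, 5, 0, 4, 6]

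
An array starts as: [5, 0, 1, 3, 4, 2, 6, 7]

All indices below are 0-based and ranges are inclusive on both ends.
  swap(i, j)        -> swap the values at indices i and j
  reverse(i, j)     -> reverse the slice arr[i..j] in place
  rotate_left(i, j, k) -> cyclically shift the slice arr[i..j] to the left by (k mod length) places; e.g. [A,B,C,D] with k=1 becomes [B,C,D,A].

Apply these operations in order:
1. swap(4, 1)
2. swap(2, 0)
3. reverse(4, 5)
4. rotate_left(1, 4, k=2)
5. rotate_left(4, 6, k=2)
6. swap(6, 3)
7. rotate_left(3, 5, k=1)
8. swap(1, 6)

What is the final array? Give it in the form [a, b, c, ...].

Answer: [1, 4, 2, 6, 5, 0, 3, 7]

Derivation:
After 1 (swap(4, 1)): [5, 4, 1, 3, 0, 2, 6, 7]
After 2 (swap(2, 0)): [1, 4, 5, 3, 0, 2, 6, 7]
After 3 (reverse(4, 5)): [1, 4, 5, 3, 2, 0, 6, 7]
After 4 (rotate_left(1, 4, k=2)): [1, 3, 2, 4, 5, 0, 6, 7]
After 5 (rotate_left(4, 6, k=2)): [1, 3, 2, 4, 6, 5, 0, 7]
After 6 (swap(6, 3)): [1, 3, 2, 0, 6, 5, 4, 7]
After 7 (rotate_left(3, 5, k=1)): [1, 3, 2, 6, 5, 0, 4, 7]
After 8 (swap(1, 6)): [1, 4, 2, 6, 5, 0, 3, 7]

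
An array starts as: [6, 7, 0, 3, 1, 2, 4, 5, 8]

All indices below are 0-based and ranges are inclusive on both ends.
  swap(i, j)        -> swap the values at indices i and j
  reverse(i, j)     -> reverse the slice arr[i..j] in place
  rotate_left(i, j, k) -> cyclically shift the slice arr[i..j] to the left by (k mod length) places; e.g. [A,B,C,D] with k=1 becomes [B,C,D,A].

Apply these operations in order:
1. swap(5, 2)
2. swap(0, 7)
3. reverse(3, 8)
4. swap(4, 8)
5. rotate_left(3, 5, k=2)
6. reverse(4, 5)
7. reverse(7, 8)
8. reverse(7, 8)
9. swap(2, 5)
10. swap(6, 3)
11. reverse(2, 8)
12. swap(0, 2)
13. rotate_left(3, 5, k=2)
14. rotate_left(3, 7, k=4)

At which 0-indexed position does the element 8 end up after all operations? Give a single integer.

After 1 (swap(5, 2)): [6, 7, 2, 3, 1, 0, 4, 5, 8]
After 2 (swap(0, 7)): [5, 7, 2, 3, 1, 0, 4, 6, 8]
After 3 (reverse(3, 8)): [5, 7, 2, 8, 6, 4, 0, 1, 3]
After 4 (swap(4, 8)): [5, 7, 2, 8, 3, 4, 0, 1, 6]
After 5 (rotate_left(3, 5, k=2)): [5, 7, 2, 4, 8, 3, 0, 1, 6]
After 6 (reverse(4, 5)): [5, 7, 2, 4, 3, 8, 0, 1, 6]
After 7 (reverse(7, 8)): [5, 7, 2, 4, 3, 8, 0, 6, 1]
After 8 (reverse(7, 8)): [5, 7, 2, 4, 3, 8, 0, 1, 6]
After 9 (swap(2, 5)): [5, 7, 8, 4, 3, 2, 0, 1, 6]
After 10 (swap(6, 3)): [5, 7, 8, 0, 3, 2, 4, 1, 6]
After 11 (reverse(2, 8)): [5, 7, 6, 1, 4, 2, 3, 0, 8]
After 12 (swap(0, 2)): [6, 7, 5, 1, 4, 2, 3, 0, 8]
After 13 (rotate_left(3, 5, k=2)): [6, 7, 5, 2, 1, 4, 3, 0, 8]
After 14 (rotate_left(3, 7, k=4)): [6, 7, 5, 0, 2, 1, 4, 3, 8]

Answer: 8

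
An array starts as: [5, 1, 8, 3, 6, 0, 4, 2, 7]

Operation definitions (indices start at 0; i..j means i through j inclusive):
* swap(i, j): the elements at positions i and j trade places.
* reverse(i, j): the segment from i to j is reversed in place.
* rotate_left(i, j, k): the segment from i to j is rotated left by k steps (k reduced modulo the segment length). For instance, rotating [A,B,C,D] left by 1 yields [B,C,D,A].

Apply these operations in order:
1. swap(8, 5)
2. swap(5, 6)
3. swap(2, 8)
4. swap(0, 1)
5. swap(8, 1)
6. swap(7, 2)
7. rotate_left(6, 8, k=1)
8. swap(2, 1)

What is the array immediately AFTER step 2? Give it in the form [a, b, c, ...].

After 1 (swap(8, 5)): [5, 1, 8, 3, 6, 7, 4, 2, 0]
After 2 (swap(5, 6)): [5, 1, 8, 3, 6, 4, 7, 2, 0]

Answer: [5, 1, 8, 3, 6, 4, 7, 2, 0]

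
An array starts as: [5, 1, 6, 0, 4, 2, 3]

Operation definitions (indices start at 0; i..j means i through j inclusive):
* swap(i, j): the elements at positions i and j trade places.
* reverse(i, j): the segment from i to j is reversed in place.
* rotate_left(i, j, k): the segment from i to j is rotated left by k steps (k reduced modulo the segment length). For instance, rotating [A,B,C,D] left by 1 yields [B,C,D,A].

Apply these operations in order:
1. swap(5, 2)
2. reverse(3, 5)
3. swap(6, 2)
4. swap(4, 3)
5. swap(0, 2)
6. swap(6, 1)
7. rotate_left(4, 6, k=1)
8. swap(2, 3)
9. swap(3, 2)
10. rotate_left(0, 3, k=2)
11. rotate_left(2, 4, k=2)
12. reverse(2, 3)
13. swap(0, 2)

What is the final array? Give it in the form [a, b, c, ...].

Answer: [3, 4, 5, 0, 2, 1, 6]

Derivation:
After 1 (swap(5, 2)): [5, 1, 2, 0, 4, 6, 3]
After 2 (reverse(3, 5)): [5, 1, 2, 6, 4, 0, 3]
After 3 (swap(6, 2)): [5, 1, 3, 6, 4, 0, 2]
After 4 (swap(4, 3)): [5, 1, 3, 4, 6, 0, 2]
After 5 (swap(0, 2)): [3, 1, 5, 4, 6, 0, 2]
After 6 (swap(6, 1)): [3, 2, 5, 4, 6, 0, 1]
After 7 (rotate_left(4, 6, k=1)): [3, 2, 5, 4, 0, 1, 6]
After 8 (swap(2, 3)): [3, 2, 4, 5, 0, 1, 6]
After 9 (swap(3, 2)): [3, 2, 5, 4, 0, 1, 6]
After 10 (rotate_left(0, 3, k=2)): [5, 4, 3, 2, 0, 1, 6]
After 11 (rotate_left(2, 4, k=2)): [5, 4, 0, 3, 2, 1, 6]
After 12 (reverse(2, 3)): [5, 4, 3, 0, 2, 1, 6]
After 13 (swap(0, 2)): [3, 4, 5, 0, 2, 1, 6]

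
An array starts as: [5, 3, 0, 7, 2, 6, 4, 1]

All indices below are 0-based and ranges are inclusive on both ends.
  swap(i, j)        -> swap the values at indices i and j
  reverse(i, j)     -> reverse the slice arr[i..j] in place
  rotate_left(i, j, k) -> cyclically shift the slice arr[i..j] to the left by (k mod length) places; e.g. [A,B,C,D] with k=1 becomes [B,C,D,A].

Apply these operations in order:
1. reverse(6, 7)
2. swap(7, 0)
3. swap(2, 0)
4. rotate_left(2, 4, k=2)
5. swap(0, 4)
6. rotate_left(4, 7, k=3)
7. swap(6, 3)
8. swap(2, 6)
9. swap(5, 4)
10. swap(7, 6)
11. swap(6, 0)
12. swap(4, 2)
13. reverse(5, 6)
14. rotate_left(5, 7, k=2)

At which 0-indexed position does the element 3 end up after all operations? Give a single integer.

Answer: 1

Derivation:
After 1 (reverse(6, 7)): [5, 3, 0, 7, 2, 6, 1, 4]
After 2 (swap(7, 0)): [4, 3, 0, 7, 2, 6, 1, 5]
After 3 (swap(2, 0)): [0, 3, 4, 7, 2, 6, 1, 5]
After 4 (rotate_left(2, 4, k=2)): [0, 3, 2, 4, 7, 6, 1, 5]
After 5 (swap(0, 4)): [7, 3, 2, 4, 0, 6, 1, 5]
After 6 (rotate_left(4, 7, k=3)): [7, 3, 2, 4, 5, 0, 6, 1]
After 7 (swap(6, 3)): [7, 3, 2, 6, 5, 0, 4, 1]
After 8 (swap(2, 6)): [7, 3, 4, 6, 5, 0, 2, 1]
After 9 (swap(5, 4)): [7, 3, 4, 6, 0, 5, 2, 1]
After 10 (swap(7, 6)): [7, 3, 4, 6, 0, 5, 1, 2]
After 11 (swap(6, 0)): [1, 3, 4, 6, 0, 5, 7, 2]
After 12 (swap(4, 2)): [1, 3, 0, 6, 4, 5, 7, 2]
After 13 (reverse(5, 6)): [1, 3, 0, 6, 4, 7, 5, 2]
After 14 (rotate_left(5, 7, k=2)): [1, 3, 0, 6, 4, 2, 7, 5]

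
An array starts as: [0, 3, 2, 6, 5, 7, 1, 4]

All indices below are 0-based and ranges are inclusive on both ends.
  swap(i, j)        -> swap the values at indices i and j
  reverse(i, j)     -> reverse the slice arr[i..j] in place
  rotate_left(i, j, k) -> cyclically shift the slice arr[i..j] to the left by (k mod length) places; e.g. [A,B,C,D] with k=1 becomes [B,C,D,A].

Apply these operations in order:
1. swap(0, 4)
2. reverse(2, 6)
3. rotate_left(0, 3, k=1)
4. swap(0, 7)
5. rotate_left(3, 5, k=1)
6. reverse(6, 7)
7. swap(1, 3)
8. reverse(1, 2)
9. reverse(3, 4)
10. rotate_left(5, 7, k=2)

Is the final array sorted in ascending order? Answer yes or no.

After 1 (swap(0, 4)): [5, 3, 2, 6, 0, 7, 1, 4]
After 2 (reverse(2, 6)): [5, 3, 1, 7, 0, 6, 2, 4]
After 3 (rotate_left(0, 3, k=1)): [3, 1, 7, 5, 0, 6, 2, 4]
After 4 (swap(0, 7)): [4, 1, 7, 5, 0, 6, 2, 3]
After 5 (rotate_left(3, 5, k=1)): [4, 1, 7, 0, 6, 5, 2, 3]
After 6 (reverse(6, 7)): [4, 1, 7, 0, 6, 5, 3, 2]
After 7 (swap(1, 3)): [4, 0, 7, 1, 6, 5, 3, 2]
After 8 (reverse(1, 2)): [4, 7, 0, 1, 6, 5, 3, 2]
After 9 (reverse(3, 4)): [4, 7, 0, 6, 1, 5, 3, 2]
After 10 (rotate_left(5, 7, k=2)): [4, 7, 0, 6, 1, 2, 5, 3]

Answer: no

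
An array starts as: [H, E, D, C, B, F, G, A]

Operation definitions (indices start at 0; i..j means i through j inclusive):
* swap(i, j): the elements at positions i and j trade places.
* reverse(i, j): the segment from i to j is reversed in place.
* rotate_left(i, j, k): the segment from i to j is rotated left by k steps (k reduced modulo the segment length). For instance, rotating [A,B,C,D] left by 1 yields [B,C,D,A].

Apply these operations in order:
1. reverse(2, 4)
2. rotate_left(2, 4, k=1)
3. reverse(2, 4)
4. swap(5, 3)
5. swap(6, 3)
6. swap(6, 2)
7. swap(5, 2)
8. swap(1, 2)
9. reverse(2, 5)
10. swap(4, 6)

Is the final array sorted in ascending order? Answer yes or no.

After 1 (reverse(2, 4)): [H, E, B, C, D, F, G, A]
After 2 (rotate_left(2, 4, k=1)): [H, E, C, D, B, F, G, A]
After 3 (reverse(2, 4)): [H, E, B, D, C, F, G, A]
After 4 (swap(5, 3)): [H, E, B, F, C, D, G, A]
After 5 (swap(6, 3)): [H, E, B, G, C, D, F, A]
After 6 (swap(6, 2)): [H, E, F, G, C, D, B, A]
After 7 (swap(5, 2)): [H, E, D, G, C, F, B, A]
After 8 (swap(1, 2)): [H, D, E, G, C, F, B, A]
After 9 (reverse(2, 5)): [H, D, F, C, G, E, B, A]
After 10 (swap(4, 6)): [H, D, F, C, B, E, G, A]

Answer: no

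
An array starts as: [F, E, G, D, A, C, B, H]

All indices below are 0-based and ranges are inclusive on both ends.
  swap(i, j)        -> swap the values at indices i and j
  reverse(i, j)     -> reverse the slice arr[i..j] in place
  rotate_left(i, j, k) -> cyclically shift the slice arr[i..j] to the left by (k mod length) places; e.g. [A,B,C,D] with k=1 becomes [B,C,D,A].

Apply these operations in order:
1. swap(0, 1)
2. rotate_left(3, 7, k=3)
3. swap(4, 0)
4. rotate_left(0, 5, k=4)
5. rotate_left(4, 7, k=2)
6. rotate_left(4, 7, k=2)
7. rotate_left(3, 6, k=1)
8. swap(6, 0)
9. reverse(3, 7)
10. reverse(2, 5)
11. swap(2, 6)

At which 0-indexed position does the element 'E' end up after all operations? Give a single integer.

After 1 (swap(0, 1)): [E, F, G, D, A, C, B, H]
After 2 (rotate_left(3, 7, k=3)): [E, F, G, B, H, D, A, C]
After 3 (swap(4, 0)): [H, F, G, B, E, D, A, C]
After 4 (rotate_left(0, 5, k=4)): [E, D, H, F, G, B, A, C]
After 5 (rotate_left(4, 7, k=2)): [E, D, H, F, A, C, G, B]
After 6 (rotate_left(4, 7, k=2)): [E, D, H, F, G, B, A, C]
After 7 (rotate_left(3, 6, k=1)): [E, D, H, G, B, A, F, C]
After 8 (swap(6, 0)): [F, D, H, G, B, A, E, C]
After 9 (reverse(3, 7)): [F, D, H, C, E, A, B, G]
After 10 (reverse(2, 5)): [F, D, A, E, C, H, B, G]
After 11 (swap(2, 6)): [F, D, B, E, C, H, A, G]

Answer: 3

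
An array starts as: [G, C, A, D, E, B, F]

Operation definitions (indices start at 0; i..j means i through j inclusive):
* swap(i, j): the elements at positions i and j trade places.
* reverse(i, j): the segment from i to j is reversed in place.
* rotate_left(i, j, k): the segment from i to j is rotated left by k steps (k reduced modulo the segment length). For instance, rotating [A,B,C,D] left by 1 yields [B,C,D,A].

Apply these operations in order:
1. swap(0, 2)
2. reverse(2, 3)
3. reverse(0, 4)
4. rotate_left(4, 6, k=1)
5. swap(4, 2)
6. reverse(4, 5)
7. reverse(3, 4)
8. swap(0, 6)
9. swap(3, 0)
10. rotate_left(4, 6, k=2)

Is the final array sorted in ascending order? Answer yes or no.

Answer: no

Derivation:
After 1 (swap(0, 2)): [A, C, G, D, E, B, F]
After 2 (reverse(2, 3)): [A, C, D, G, E, B, F]
After 3 (reverse(0, 4)): [E, G, D, C, A, B, F]
After 4 (rotate_left(4, 6, k=1)): [E, G, D, C, B, F, A]
After 5 (swap(4, 2)): [E, G, B, C, D, F, A]
After 6 (reverse(4, 5)): [E, G, B, C, F, D, A]
After 7 (reverse(3, 4)): [E, G, B, F, C, D, A]
After 8 (swap(0, 6)): [A, G, B, F, C, D, E]
After 9 (swap(3, 0)): [F, G, B, A, C, D, E]
After 10 (rotate_left(4, 6, k=2)): [F, G, B, A, E, C, D]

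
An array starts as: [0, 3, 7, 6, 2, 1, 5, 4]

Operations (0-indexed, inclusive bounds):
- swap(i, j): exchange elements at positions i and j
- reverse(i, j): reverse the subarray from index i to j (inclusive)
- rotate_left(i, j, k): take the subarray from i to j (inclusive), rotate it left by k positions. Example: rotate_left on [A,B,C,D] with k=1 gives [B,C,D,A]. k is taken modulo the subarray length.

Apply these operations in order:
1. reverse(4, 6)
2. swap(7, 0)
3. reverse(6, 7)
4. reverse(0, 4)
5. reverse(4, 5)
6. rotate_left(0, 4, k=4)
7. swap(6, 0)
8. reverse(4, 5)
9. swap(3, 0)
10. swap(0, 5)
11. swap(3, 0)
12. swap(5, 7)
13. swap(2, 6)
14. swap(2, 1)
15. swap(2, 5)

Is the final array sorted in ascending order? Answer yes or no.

Answer: yes

Derivation:
After 1 (reverse(4, 6)): [0, 3, 7, 6, 5, 1, 2, 4]
After 2 (swap(7, 0)): [4, 3, 7, 6, 5, 1, 2, 0]
After 3 (reverse(6, 7)): [4, 3, 7, 6, 5, 1, 0, 2]
After 4 (reverse(0, 4)): [5, 6, 7, 3, 4, 1, 0, 2]
After 5 (reverse(4, 5)): [5, 6, 7, 3, 1, 4, 0, 2]
After 6 (rotate_left(0, 4, k=4)): [1, 5, 6, 7, 3, 4, 0, 2]
After 7 (swap(6, 0)): [0, 5, 6, 7, 3, 4, 1, 2]
After 8 (reverse(4, 5)): [0, 5, 6, 7, 4, 3, 1, 2]
After 9 (swap(3, 0)): [7, 5, 6, 0, 4, 3, 1, 2]
After 10 (swap(0, 5)): [3, 5, 6, 0, 4, 7, 1, 2]
After 11 (swap(3, 0)): [0, 5, 6, 3, 4, 7, 1, 2]
After 12 (swap(5, 7)): [0, 5, 6, 3, 4, 2, 1, 7]
After 13 (swap(2, 6)): [0, 5, 1, 3, 4, 2, 6, 7]
After 14 (swap(2, 1)): [0, 1, 5, 3, 4, 2, 6, 7]
After 15 (swap(2, 5)): [0, 1, 2, 3, 4, 5, 6, 7]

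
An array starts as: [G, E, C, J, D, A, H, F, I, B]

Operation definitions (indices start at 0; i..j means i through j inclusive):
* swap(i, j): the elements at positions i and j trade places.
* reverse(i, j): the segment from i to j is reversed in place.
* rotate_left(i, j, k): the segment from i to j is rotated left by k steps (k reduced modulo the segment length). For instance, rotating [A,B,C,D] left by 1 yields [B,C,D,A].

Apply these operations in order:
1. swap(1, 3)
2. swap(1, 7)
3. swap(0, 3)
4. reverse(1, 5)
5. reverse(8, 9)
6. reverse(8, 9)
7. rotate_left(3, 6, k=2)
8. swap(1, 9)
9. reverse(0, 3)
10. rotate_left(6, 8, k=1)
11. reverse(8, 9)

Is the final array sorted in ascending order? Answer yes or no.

After 1 (swap(1, 3)): [G, J, C, E, D, A, H, F, I, B]
After 2 (swap(1, 7)): [G, F, C, E, D, A, H, J, I, B]
After 3 (swap(0, 3)): [E, F, C, G, D, A, H, J, I, B]
After 4 (reverse(1, 5)): [E, A, D, G, C, F, H, J, I, B]
After 5 (reverse(8, 9)): [E, A, D, G, C, F, H, J, B, I]
After 6 (reverse(8, 9)): [E, A, D, G, C, F, H, J, I, B]
After 7 (rotate_left(3, 6, k=2)): [E, A, D, F, H, G, C, J, I, B]
After 8 (swap(1, 9)): [E, B, D, F, H, G, C, J, I, A]
After 9 (reverse(0, 3)): [F, D, B, E, H, G, C, J, I, A]
After 10 (rotate_left(6, 8, k=1)): [F, D, B, E, H, G, J, I, C, A]
After 11 (reverse(8, 9)): [F, D, B, E, H, G, J, I, A, C]

Answer: no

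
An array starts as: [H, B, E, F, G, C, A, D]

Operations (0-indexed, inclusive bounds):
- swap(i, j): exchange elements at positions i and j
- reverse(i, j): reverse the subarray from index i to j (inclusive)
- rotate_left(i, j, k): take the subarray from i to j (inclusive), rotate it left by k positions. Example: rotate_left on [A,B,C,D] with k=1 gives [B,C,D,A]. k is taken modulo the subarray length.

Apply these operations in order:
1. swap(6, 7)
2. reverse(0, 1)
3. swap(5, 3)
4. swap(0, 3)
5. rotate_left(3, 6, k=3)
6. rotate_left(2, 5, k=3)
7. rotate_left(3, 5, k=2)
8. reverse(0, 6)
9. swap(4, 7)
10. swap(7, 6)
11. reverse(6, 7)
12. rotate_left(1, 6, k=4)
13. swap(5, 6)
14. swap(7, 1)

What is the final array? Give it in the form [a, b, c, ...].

Answer: [F, G, C, D, E, A, B, H]

Derivation:
After 1 (swap(6, 7)): [H, B, E, F, G, C, D, A]
After 2 (reverse(0, 1)): [B, H, E, F, G, C, D, A]
After 3 (swap(5, 3)): [B, H, E, C, G, F, D, A]
After 4 (swap(0, 3)): [C, H, E, B, G, F, D, A]
After 5 (rotate_left(3, 6, k=3)): [C, H, E, D, B, G, F, A]
After 6 (rotate_left(2, 5, k=3)): [C, H, G, E, D, B, F, A]
After 7 (rotate_left(3, 5, k=2)): [C, H, G, B, E, D, F, A]
After 8 (reverse(0, 6)): [F, D, E, B, G, H, C, A]
After 9 (swap(4, 7)): [F, D, E, B, A, H, C, G]
After 10 (swap(7, 6)): [F, D, E, B, A, H, G, C]
After 11 (reverse(6, 7)): [F, D, E, B, A, H, C, G]
After 12 (rotate_left(1, 6, k=4)): [F, H, C, D, E, B, A, G]
After 13 (swap(5, 6)): [F, H, C, D, E, A, B, G]
After 14 (swap(7, 1)): [F, G, C, D, E, A, B, H]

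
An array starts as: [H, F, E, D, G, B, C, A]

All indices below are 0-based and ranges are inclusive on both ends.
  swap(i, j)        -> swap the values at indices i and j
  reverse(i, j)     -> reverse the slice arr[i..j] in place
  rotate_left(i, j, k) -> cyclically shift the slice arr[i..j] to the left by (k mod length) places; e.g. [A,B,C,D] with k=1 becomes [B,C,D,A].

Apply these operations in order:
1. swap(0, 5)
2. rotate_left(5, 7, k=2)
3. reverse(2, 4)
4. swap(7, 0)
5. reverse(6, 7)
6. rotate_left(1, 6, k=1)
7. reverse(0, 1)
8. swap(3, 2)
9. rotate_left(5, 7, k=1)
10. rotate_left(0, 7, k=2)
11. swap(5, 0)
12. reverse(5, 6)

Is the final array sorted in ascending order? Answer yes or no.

After 1 (swap(0, 5)): [B, F, E, D, G, H, C, A]
After 2 (rotate_left(5, 7, k=2)): [B, F, E, D, G, A, H, C]
After 3 (reverse(2, 4)): [B, F, G, D, E, A, H, C]
After 4 (swap(7, 0)): [C, F, G, D, E, A, H, B]
After 5 (reverse(6, 7)): [C, F, G, D, E, A, B, H]
After 6 (rotate_left(1, 6, k=1)): [C, G, D, E, A, B, F, H]
After 7 (reverse(0, 1)): [G, C, D, E, A, B, F, H]
After 8 (swap(3, 2)): [G, C, E, D, A, B, F, H]
After 9 (rotate_left(5, 7, k=1)): [G, C, E, D, A, F, H, B]
After 10 (rotate_left(0, 7, k=2)): [E, D, A, F, H, B, G, C]
After 11 (swap(5, 0)): [B, D, A, F, H, E, G, C]
After 12 (reverse(5, 6)): [B, D, A, F, H, G, E, C]

Answer: no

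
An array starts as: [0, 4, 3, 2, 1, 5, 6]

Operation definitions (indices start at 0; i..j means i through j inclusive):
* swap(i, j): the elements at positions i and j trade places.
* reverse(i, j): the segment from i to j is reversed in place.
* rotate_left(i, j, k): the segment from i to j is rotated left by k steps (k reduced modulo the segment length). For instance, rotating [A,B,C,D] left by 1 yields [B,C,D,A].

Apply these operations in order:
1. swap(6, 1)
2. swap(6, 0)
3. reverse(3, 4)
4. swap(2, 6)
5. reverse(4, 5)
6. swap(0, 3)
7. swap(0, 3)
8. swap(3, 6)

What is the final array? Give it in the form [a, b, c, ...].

Answer: [4, 6, 0, 3, 5, 2, 1]

Derivation:
After 1 (swap(6, 1)): [0, 6, 3, 2, 1, 5, 4]
After 2 (swap(6, 0)): [4, 6, 3, 2, 1, 5, 0]
After 3 (reverse(3, 4)): [4, 6, 3, 1, 2, 5, 0]
After 4 (swap(2, 6)): [4, 6, 0, 1, 2, 5, 3]
After 5 (reverse(4, 5)): [4, 6, 0, 1, 5, 2, 3]
After 6 (swap(0, 3)): [1, 6, 0, 4, 5, 2, 3]
After 7 (swap(0, 3)): [4, 6, 0, 1, 5, 2, 3]
After 8 (swap(3, 6)): [4, 6, 0, 3, 5, 2, 1]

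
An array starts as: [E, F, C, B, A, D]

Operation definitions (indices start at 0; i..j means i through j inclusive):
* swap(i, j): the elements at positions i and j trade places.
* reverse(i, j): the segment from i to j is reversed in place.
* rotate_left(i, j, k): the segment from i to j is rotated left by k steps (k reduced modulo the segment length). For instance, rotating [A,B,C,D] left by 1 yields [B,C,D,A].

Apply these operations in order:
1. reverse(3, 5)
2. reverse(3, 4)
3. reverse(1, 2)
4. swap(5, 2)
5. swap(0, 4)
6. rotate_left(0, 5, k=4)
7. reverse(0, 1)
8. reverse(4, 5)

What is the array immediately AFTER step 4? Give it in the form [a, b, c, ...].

Answer: [E, C, B, A, D, F]

Derivation:
After 1 (reverse(3, 5)): [E, F, C, D, A, B]
After 2 (reverse(3, 4)): [E, F, C, A, D, B]
After 3 (reverse(1, 2)): [E, C, F, A, D, B]
After 4 (swap(5, 2)): [E, C, B, A, D, F]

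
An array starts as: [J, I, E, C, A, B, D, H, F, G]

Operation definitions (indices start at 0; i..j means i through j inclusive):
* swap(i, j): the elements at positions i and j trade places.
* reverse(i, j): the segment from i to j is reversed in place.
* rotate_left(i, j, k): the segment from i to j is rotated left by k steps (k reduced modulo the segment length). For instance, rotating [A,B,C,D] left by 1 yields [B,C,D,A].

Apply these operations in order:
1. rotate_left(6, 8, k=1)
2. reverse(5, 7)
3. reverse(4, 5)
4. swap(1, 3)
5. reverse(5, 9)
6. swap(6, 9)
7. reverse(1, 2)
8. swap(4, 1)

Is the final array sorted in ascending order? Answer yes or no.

Answer: no

Derivation:
After 1 (rotate_left(6, 8, k=1)): [J, I, E, C, A, B, H, F, D, G]
After 2 (reverse(5, 7)): [J, I, E, C, A, F, H, B, D, G]
After 3 (reverse(4, 5)): [J, I, E, C, F, A, H, B, D, G]
After 4 (swap(1, 3)): [J, C, E, I, F, A, H, B, D, G]
After 5 (reverse(5, 9)): [J, C, E, I, F, G, D, B, H, A]
After 6 (swap(6, 9)): [J, C, E, I, F, G, A, B, H, D]
After 7 (reverse(1, 2)): [J, E, C, I, F, G, A, B, H, D]
After 8 (swap(4, 1)): [J, F, C, I, E, G, A, B, H, D]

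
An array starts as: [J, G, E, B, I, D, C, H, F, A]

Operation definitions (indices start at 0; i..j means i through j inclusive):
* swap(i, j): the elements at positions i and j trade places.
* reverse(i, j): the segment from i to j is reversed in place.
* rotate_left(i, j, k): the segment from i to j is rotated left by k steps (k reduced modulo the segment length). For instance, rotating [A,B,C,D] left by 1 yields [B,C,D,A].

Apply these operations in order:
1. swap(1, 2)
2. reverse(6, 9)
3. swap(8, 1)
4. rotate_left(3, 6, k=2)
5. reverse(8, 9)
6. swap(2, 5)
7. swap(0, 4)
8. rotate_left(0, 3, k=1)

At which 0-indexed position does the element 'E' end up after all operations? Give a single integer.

After 1 (swap(1, 2)): [J, E, G, B, I, D, C, H, F, A]
After 2 (reverse(6, 9)): [J, E, G, B, I, D, A, F, H, C]
After 3 (swap(8, 1)): [J, H, G, B, I, D, A, F, E, C]
After 4 (rotate_left(3, 6, k=2)): [J, H, G, D, A, B, I, F, E, C]
After 5 (reverse(8, 9)): [J, H, G, D, A, B, I, F, C, E]
After 6 (swap(2, 5)): [J, H, B, D, A, G, I, F, C, E]
After 7 (swap(0, 4)): [A, H, B, D, J, G, I, F, C, E]
After 8 (rotate_left(0, 3, k=1)): [H, B, D, A, J, G, I, F, C, E]

Answer: 9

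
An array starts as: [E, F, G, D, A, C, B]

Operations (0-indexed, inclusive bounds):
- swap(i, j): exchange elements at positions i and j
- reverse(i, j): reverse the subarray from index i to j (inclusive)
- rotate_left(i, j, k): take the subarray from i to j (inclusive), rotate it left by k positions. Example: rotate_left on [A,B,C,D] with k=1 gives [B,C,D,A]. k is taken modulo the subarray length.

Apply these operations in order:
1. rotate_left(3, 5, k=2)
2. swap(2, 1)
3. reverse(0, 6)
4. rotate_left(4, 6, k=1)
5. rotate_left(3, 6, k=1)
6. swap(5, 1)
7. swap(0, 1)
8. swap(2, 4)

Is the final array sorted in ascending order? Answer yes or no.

Answer: no

Derivation:
After 1 (rotate_left(3, 5, k=2)): [E, F, G, C, D, A, B]
After 2 (swap(2, 1)): [E, G, F, C, D, A, B]
After 3 (reverse(0, 6)): [B, A, D, C, F, G, E]
After 4 (rotate_left(4, 6, k=1)): [B, A, D, C, G, E, F]
After 5 (rotate_left(3, 6, k=1)): [B, A, D, G, E, F, C]
After 6 (swap(5, 1)): [B, F, D, G, E, A, C]
After 7 (swap(0, 1)): [F, B, D, G, E, A, C]
After 8 (swap(2, 4)): [F, B, E, G, D, A, C]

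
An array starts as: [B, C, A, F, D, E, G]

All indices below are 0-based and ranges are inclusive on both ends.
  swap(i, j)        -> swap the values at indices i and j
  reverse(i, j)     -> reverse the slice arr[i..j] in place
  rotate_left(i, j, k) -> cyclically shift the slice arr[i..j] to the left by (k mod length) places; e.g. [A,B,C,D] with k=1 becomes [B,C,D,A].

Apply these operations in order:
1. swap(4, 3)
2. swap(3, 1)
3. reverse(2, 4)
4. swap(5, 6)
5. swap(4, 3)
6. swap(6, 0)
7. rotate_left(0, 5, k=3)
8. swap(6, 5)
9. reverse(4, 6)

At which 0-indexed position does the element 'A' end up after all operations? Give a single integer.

After 1 (swap(4, 3)): [B, C, A, D, F, E, G]
After 2 (swap(3, 1)): [B, D, A, C, F, E, G]
After 3 (reverse(2, 4)): [B, D, F, C, A, E, G]
After 4 (swap(5, 6)): [B, D, F, C, A, G, E]
After 5 (swap(4, 3)): [B, D, F, A, C, G, E]
After 6 (swap(6, 0)): [E, D, F, A, C, G, B]
After 7 (rotate_left(0, 5, k=3)): [A, C, G, E, D, F, B]
After 8 (swap(6, 5)): [A, C, G, E, D, B, F]
After 9 (reverse(4, 6)): [A, C, G, E, F, B, D]

Answer: 0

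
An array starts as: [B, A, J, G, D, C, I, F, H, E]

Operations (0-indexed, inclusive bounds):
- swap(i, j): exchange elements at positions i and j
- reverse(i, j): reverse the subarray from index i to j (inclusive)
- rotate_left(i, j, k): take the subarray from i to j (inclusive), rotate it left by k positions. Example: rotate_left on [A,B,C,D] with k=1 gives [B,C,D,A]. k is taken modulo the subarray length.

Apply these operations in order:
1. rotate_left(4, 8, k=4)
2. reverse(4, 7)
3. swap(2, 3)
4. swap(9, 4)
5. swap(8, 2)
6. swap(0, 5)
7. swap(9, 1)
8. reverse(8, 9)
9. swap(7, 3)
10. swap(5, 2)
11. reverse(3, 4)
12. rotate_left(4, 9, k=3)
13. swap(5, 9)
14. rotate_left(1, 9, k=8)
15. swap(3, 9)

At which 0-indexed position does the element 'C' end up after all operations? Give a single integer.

After 1 (rotate_left(4, 8, k=4)): [B, A, J, G, H, D, C, I, F, E]
After 2 (reverse(4, 7)): [B, A, J, G, I, C, D, H, F, E]
After 3 (swap(2, 3)): [B, A, G, J, I, C, D, H, F, E]
After 4 (swap(9, 4)): [B, A, G, J, E, C, D, H, F, I]
After 5 (swap(8, 2)): [B, A, F, J, E, C, D, H, G, I]
After 6 (swap(0, 5)): [C, A, F, J, E, B, D, H, G, I]
After 7 (swap(9, 1)): [C, I, F, J, E, B, D, H, G, A]
After 8 (reverse(8, 9)): [C, I, F, J, E, B, D, H, A, G]
After 9 (swap(7, 3)): [C, I, F, H, E, B, D, J, A, G]
After 10 (swap(5, 2)): [C, I, B, H, E, F, D, J, A, G]
After 11 (reverse(3, 4)): [C, I, B, E, H, F, D, J, A, G]
After 12 (rotate_left(4, 9, k=3)): [C, I, B, E, J, A, G, H, F, D]
After 13 (swap(5, 9)): [C, I, B, E, J, D, G, H, F, A]
After 14 (rotate_left(1, 9, k=8)): [C, A, I, B, E, J, D, G, H, F]
After 15 (swap(3, 9)): [C, A, I, F, E, J, D, G, H, B]

Answer: 0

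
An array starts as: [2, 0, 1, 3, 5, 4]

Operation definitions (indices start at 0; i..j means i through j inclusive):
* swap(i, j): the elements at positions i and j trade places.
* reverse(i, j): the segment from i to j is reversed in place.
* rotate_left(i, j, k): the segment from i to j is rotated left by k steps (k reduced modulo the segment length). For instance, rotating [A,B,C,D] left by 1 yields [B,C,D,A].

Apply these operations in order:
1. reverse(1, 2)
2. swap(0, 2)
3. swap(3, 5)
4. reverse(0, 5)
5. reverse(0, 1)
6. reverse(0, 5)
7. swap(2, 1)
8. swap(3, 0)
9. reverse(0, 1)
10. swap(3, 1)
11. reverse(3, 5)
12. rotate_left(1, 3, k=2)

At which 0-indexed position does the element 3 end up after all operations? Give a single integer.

After 1 (reverse(1, 2)): [2, 1, 0, 3, 5, 4]
After 2 (swap(0, 2)): [0, 1, 2, 3, 5, 4]
After 3 (swap(3, 5)): [0, 1, 2, 4, 5, 3]
After 4 (reverse(0, 5)): [3, 5, 4, 2, 1, 0]
After 5 (reverse(0, 1)): [5, 3, 4, 2, 1, 0]
After 6 (reverse(0, 5)): [0, 1, 2, 4, 3, 5]
After 7 (swap(2, 1)): [0, 2, 1, 4, 3, 5]
After 8 (swap(3, 0)): [4, 2, 1, 0, 3, 5]
After 9 (reverse(0, 1)): [2, 4, 1, 0, 3, 5]
After 10 (swap(3, 1)): [2, 0, 1, 4, 3, 5]
After 11 (reverse(3, 5)): [2, 0, 1, 5, 3, 4]
After 12 (rotate_left(1, 3, k=2)): [2, 5, 0, 1, 3, 4]

Answer: 4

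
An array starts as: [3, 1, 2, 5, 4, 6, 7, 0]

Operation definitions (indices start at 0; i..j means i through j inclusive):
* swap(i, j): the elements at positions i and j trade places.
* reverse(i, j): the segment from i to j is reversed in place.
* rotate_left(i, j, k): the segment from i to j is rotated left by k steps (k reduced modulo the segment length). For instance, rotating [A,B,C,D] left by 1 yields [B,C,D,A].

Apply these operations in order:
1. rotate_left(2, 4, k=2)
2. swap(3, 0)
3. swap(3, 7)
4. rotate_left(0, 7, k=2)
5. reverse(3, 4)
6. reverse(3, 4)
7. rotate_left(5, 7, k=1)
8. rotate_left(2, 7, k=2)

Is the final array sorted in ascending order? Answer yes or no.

Answer: no

Derivation:
After 1 (rotate_left(2, 4, k=2)): [3, 1, 4, 2, 5, 6, 7, 0]
After 2 (swap(3, 0)): [2, 1, 4, 3, 5, 6, 7, 0]
After 3 (swap(3, 7)): [2, 1, 4, 0, 5, 6, 7, 3]
After 4 (rotate_left(0, 7, k=2)): [4, 0, 5, 6, 7, 3, 2, 1]
After 5 (reverse(3, 4)): [4, 0, 5, 7, 6, 3, 2, 1]
After 6 (reverse(3, 4)): [4, 0, 5, 6, 7, 3, 2, 1]
After 7 (rotate_left(5, 7, k=1)): [4, 0, 5, 6, 7, 2, 1, 3]
After 8 (rotate_left(2, 7, k=2)): [4, 0, 7, 2, 1, 3, 5, 6]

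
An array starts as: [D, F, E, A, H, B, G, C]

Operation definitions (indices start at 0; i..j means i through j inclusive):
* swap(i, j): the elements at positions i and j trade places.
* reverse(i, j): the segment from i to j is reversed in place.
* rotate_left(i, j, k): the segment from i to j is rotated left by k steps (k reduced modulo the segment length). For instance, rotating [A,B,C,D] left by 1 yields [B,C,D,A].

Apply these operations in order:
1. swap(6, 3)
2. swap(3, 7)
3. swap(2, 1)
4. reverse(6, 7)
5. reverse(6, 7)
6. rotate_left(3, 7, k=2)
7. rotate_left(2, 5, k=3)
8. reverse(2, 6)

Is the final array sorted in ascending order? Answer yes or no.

After 1 (swap(6, 3)): [D, F, E, G, H, B, A, C]
After 2 (swap(3, 7)): [D, F, E, C, H, B, A, G]
After 3 (swap(2, 1)): [D, E, F, C, H, B, A, G]
After 4 (reverse(6, 7)): [D, E, F, C, H, B, G, A]
After 5 (reverse(6, 7)): [D, E, F, C, H, B, A, G]
After 6 (rotate_left(3, 7, k=2)): [D, E, F, B, A, G, C, H]
After 7 (rotate_left(2, 5, k=3)): [D, E, G, F, B, A, C, H]
After 8 (reverse(2, 6)): [D, E, C, A, B, F, G, H]

Answer: no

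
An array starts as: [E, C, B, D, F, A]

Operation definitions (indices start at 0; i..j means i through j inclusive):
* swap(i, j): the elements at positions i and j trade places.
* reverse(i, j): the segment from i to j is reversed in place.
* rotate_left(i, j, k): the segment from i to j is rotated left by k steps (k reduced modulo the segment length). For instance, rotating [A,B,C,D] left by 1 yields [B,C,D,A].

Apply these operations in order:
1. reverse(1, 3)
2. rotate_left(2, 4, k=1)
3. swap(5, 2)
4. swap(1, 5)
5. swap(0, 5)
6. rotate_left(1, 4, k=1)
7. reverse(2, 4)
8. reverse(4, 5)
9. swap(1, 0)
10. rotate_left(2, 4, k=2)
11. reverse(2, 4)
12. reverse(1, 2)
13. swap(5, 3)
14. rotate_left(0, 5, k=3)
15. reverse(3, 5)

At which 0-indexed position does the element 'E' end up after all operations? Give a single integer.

Answer: 1

Derivation:
After 1 (reverse(1, 3)): [E, D, B, C, F, A]
After 2 (rotate_left(2, 4, k=1)): [E, D, C, F, B, A]
After 3 (swap(5, 2)): [E, D, A, F, B, C]
After 4 (swap(1, 5)): [E, C, A, F, B, D]
After 5 (swap(0, 5)): [D, C, A, F, B, E]
After 6 (rotate_left(1, 4, k=1)): [D, A, F, B, C, E]
After 7 (reverse(2, 4)): [D, A, C, B, F, E]
After 8 (reverse(4, 5)): [D, A, C, B, E, F]
After 9 (swap(1, 0)): [A, D, C, B, E, F]
After 10 (rotate_left(2, 4, k=2)): [A, D, E, C, B, F]
After 11 (reverse(2, 4)): [A, D, B, C, E, F]
After 12 (reverse(1, 2)): [A, B, D, C, E, F]
After 13 (swap(5, 3)): [A, B, D, F, E, C]
After 14 (rotate_left(0, 5, k=3)): [F, E, C, A, B, D]
After 15 (reverse(3, 5)): [F, E, C, D, B, A]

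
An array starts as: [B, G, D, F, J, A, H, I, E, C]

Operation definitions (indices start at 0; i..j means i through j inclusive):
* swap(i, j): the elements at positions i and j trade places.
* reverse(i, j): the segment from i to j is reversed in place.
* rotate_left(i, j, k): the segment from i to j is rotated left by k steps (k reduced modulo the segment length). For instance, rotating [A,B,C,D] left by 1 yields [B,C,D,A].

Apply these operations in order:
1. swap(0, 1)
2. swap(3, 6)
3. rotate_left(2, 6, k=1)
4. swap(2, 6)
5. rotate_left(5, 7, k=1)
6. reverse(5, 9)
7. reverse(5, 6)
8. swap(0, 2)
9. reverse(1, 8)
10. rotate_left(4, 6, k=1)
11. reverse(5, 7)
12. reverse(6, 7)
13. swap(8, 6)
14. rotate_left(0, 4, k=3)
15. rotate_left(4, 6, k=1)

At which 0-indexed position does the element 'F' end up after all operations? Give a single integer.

Answer: 6

Derivation:
After 1 (swap(0, 1)): [G, B, D, F, J, A, H, I, E, C]
After 2 (swap(3, 6)): [G, B, D, H, J, A, F, I, E, C]
After 3 (rotate_left(2, 6, k=1)): [G, B, H, J, A, F, D, I, E, C]
After 4 (swap(2, 6)): [G, B, D, J, A, F, H, I, E, C]
After 5 (rotate_left(5, 7, k=1)): [G, B, D, J, A, H, I, F, E, C]
After 6 (reverse(5, 9)): [G, B, D, J, A, C, E, F, I, H]
After 7 (reverse(5, 6)): [G, B, D, J, A, E, C, F, I, H]
After 8 (swap(0, 2)): [D, B, G, J, A, E, C, F, I, H]
After 9 (reverse(1, 8)): [D, I, F, C, E, A, J, G, B, H]
After 10 (rotate_left(4, 6, k=1)): [D, I, F, C, A, J, E, G, B, H]
After 11 (reverse(5, 7)): [D, I, F, C, A, G, E, J, B, H]
After 12 (reverse(6, 7)): [D, I, F, C, A, G, J, E, B, H]
After 13 (swap(8, 6)): [D, I, F, C, A, G, B, E, J, H]
After 14 (rotate_left(0, 4, k=3)): [C, A, D, I, F, G, B, E, J, H]
After 15 (rotate_left(4, 6, k=1)): [C, A, D, I, G, B, F, E, J, H]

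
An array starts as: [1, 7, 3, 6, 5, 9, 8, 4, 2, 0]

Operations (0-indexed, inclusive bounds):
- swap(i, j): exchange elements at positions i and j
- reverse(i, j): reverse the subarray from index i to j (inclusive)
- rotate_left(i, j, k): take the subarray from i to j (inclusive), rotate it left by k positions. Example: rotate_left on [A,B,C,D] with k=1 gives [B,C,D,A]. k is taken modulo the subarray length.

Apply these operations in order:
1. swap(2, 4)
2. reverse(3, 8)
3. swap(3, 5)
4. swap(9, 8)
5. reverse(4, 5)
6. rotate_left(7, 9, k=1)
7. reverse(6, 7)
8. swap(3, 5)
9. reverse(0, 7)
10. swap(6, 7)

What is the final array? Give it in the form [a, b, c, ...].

Answer: [9, 0, 8, 2, 4, 5, 1, 7, 6, 3]

Derivation:
After 1 (swap(2, 4)): [1, 7, 5, 6, 3, 9, 8, 4, 2, 0]
After 2 (reverse(3, 8)): [1, 7, 5, 2, 4, 8, 9, 3, 6, 0]
After 3 (swap(3, 5)): [1, 7, 5, 8, 4, 2, 9, 3, 6, 0]
After 4 (swap(9, 8)): [1, 7, 5, 8, 4, 2, 9, 3, 0, 6]
After 5 (reverse(4, 5)): [1, 7, 5, 8, 2, 4, 9, 3, 0, 6]
After 6 (rotate_left(7, 9, k=1)): [1, 7, 5, 8, 2, 4, 9, 0, 6, 3]
After 7 (reverse(6, 7)): [1, 7, 5, 8, 2, 4, 0, 9, 6, 3]
After 8 (swap(3, 5)): [1, 7, 5, 4, 2, 8, 0, 9, 6, 3]
After 9 (reverse(0, 7)): [9, 0, 8, 2, 4, 5, 7, 1, 6, 3]
After 10 (swap(6, 7)): [9, 0, 8, 2, 4, 5, 1, 7, 6, 3]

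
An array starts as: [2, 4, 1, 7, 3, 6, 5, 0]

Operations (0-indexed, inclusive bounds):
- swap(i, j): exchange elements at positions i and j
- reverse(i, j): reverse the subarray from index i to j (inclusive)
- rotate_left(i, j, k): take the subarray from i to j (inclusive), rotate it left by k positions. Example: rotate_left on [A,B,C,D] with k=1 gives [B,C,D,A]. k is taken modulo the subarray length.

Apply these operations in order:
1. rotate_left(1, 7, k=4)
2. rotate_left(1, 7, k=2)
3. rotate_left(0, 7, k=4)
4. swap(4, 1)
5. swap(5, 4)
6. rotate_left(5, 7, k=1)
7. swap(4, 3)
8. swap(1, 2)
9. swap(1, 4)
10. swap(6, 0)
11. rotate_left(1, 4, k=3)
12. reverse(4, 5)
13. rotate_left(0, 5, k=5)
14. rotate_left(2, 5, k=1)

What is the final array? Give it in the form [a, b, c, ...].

Answer: [0, 1, 5, 2, 4, 6, 7, 3]

Derivation:
After 1 (rotate_left(1, 7, k=4)): [2, 6, 5, 0, 4, 1, 7, 3]
After 2 (rotate_left(1, 7, k=2)): [2, 0, 4, 1, 7, 3, 6, 5]
After 3 (rotate_left(0, 7, k=4)): [7, 3, 6, 5, 2, 0, 4, 1]
After 4 (swap(4, 1)): [7, 2, 6, 5, 3, 0, 4, 1]
After 5 (swap(5, 4)): [7, 2, 6, 5, 0, 3, 4, 1]
After 6 (rotate_left(5, 7, k=1)): [7, 2, 6, 5, 0, 4, 1, 3]
After 7 (swap(4, 3)): [7, 2, 6, 0, 5, 4, 1, 3]
After 8 (swap(1, 2)): [7, 6, 2, 0, 5, 4, 1, 3]
After 9 (swap(1, 4)): [7, 5, 2, 0, 6, 4, 1, 3]
After 10 (swap(6, 0)): [1, 5, 2, 0, 6, 4, 7, 3]
After 11 (rotate_left(1, 4, k=3)): [1, 6, 5, 2, 0, 4, 7, 3]
After 12 (reverse(4, 5)): [1, 6, 5, 2, 4, 0, 7, 3]
After 13 (rotate_left(0, 5, k=5)): [0, 1, 6, 5, 2, 4, 7, 3]
After 14 (rotate_left(2, 5, k=1)): [0, 1, 5, 2, 4, 6, 7, 3]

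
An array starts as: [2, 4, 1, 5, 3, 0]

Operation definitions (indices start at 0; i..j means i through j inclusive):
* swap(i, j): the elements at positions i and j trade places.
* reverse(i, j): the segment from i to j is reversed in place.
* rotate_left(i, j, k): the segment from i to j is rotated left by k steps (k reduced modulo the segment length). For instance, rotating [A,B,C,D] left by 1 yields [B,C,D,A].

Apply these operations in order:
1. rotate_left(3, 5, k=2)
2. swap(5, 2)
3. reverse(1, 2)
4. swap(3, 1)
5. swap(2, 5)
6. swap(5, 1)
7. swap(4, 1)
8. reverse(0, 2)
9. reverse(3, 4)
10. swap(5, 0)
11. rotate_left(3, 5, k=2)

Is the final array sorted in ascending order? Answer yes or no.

Answer: no

Derivation:
After 1 (rotate_left(3, 5, k=2)): [2, 4, 1, 0, 5, 3]
After 2 (swap(5, 2)): [2, 4, 3, 0, 5, 1]
After 3 (reverse(1, 2)): [2, 3, 4, 0, 5, 1]
After 4 (swap(3, 1)): [2, 0, 4, 3, 5, 1]
After 5 (swap(2, 5)): [2, 0, 1, 3, 5, 4]
After 6 (swap(5, 1)): [2, 4, 1, 3, 5, 0]
After 7 (swap(4, 1)): [2, 5, 1, 3, 4, 0]
After 8 (reverse(0, 2)): [1, 5, 2, 3, 4, 0]
After 9 (reverse(3, 4)): [1, 5, 2, 4, 3, 0]
After 10 (swap(5, 0)): [0, 5, 2, 4, 3, 1]
After 11 (rotate_left(3, 5, k=2)): [0, 5, 2, 1, 4, 3]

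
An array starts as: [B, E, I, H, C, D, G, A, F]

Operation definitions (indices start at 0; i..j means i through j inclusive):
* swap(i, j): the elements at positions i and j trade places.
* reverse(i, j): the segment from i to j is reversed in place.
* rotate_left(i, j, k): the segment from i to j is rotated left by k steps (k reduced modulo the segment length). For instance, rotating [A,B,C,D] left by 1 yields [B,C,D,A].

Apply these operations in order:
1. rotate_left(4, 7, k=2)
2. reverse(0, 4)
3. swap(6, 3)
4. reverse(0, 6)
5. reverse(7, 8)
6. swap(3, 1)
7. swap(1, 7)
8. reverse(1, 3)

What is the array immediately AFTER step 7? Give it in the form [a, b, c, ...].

Answer: [E, F, B, A, I, H, G, C, D]

Derivation:
After 1 (rotate_left(4, 7, k=2)): [B, E, I, H, G, A, C, D, F]
After 2 (reverse(0, 4)): [G, H, I, E, B, A, C, D, F]
After 3 (swap(6, 3)): [G, H, I, C, B, A, E, D, F]
After 4 (reverse(0, 6)): [E, A, B, C, I, H, G, D, F]
After 5 (reverse(7, 8)): [E, A, B, C, I, H, G, F, D]
After 6 (swap(3, 1)): [E, C, B, A, I, H, G, F, D]
After 7 (swap(1, 7)): [E, F, B, A, I, H, G, C, D]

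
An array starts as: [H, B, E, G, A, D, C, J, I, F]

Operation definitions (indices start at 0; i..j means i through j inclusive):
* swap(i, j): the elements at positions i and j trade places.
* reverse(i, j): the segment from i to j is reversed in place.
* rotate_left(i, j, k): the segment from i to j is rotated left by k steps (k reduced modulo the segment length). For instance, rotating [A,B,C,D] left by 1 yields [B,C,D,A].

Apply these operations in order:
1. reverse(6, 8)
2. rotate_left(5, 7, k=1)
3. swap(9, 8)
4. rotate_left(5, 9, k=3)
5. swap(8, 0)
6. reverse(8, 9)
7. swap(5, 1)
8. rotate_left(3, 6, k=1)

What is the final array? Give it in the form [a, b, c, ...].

Answer: [J, F, E, A, B, C, G, I, D, H]

Derivation:
After 1 (reverse(6, 8)): [H, B, E, G, A, D, I, J, C, F]
After 2 (rotate_left(5, 7, k=1)): [H, B, E, G, A, I, J, D, C, F]
After 3 (swap(9, 8)): [H, B, E, G, A, I, J, D, F, C]
After 4 (rotate_left(5, 9, k=3)): [H, B, E, G, A, F, C, I, J, D]
After 5 (swap(8, 0)): [J, B, E, G, A, F, C, I, H, D]
After 6 (reverse(8, 9)): [J, B, E, G, A, F, C, I, D, H]
After 7 (swap(5, 1)): [J, F, E, G, A, B, C, I, D, H]
After 8 (rotate_left(3, 6, k=1)): [J, F, E, A, B, C, G, I, D, H]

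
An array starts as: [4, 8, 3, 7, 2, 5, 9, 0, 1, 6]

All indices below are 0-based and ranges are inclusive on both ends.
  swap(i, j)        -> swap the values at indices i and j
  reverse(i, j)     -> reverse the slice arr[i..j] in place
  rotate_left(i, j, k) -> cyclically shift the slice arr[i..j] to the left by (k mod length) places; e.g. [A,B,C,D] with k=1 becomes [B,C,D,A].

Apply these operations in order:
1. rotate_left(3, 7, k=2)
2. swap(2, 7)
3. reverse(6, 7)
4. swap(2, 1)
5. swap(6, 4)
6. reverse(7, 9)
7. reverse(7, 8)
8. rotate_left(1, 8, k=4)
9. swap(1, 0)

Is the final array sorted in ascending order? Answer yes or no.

After 1 (rotate_left(3, 7, k=2)): [4, 8, 3, 5, 9, 0, 7, 2, 1, 6]
After 2 (swap(2, 7)): [4, 8, 2, 5, 9, 0, 7, 3, 1, 6]
After 3 (reverse(6, 7)): [4, 8, 2, 5, 9, 0, 3, 7, 1, 6]
After 4 (swap(2, 1)): [4, 2, 8, 5, 9, 0, 3, 7, 1, 6]
After 5 (swap(6, 4)): [4, 2, 8, 5, 3, 0, 9, 7, 1, 6]
After 6 (reverse(7, 9)): [4, 2, 8, 5, 3, 0, 9, 6, 1, 7]
After 7 (reverse(7, 8)): [4, 2, 8, 5, 3, 0, 9, 1, 6, 7]
After 8 (rotate_left(1, 8, k=4)): [4, 0, 9, 1, 6, 2, 8, 5, 3, 7]
After 9 (swap(1, 0)): [0, 4, 9, 1, 6, 2, 8, 5, 3, 7]

Answer: no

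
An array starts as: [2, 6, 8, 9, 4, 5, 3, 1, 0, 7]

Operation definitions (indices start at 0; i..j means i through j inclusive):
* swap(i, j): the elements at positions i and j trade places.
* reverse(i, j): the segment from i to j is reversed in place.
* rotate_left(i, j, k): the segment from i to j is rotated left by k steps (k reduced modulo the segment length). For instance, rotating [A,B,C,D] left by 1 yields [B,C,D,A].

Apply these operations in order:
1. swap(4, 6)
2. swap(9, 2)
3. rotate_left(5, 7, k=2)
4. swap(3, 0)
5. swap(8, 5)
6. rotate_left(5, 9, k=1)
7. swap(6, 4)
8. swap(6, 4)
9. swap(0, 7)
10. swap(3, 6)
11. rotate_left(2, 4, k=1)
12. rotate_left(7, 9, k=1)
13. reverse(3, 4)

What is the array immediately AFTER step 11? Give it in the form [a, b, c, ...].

Answer: [1, 6, 4, 3, 7, 5, 2, 9, 8, 0]

Derivation:
After 1 (swap(4, 6)): [2, 6, 8, 9, 3, 5, 4, 1, 0, 7]
After 2 (swap(9, 2)): [2, 6, 7, 9, 3, 5, 4, 1, 0, 8]
After 3 (rotate_left(5, 7, k=2)): [2, 6, 7, 9, 3, 1, 5, 4, 0, 8]
After 4 (swap(3, 0)): [9, 6, 7, 2, 3, 1, 5, 4, 0, 8]
After 5 (swap(8, 5)): [9, 6, 7, 2, 3, 0, 5, 4, 1, 8]
After 6 (rotate_left(5, 9, k=1)): [9, 6, 7, 2, 3, 5, 4, 1, 8, 0]
After 7 (swap(6, 4)): [9, 6, 7, 2, 4, 5, 3, 1, 8, 0]
After 8 (swap(6, 4)): [9, 6, 7, 2, 3, 5, 4, 1, 8, 0]
After 9 (swap(0, 7)): [1, 6, 7, 2, 3, 5, 4, 9, 8, 0]
After 10 (swap(3, 6)): [1, 6, 7, 4, 3, 5, 2, 9, 8, 0]
After 11 (rotate_left(2, 4, k=1)): [1, 6, 4, 3, 7, 5, 2, 9, 8, 0]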